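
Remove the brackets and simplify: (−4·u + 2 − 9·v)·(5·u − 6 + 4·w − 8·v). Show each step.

(−4·u + 2 − 9·v)·(5·u − 6 + 4·w − 8·v)
= −20·u^2 + 24·u − 16·u·w + 32·u·v + 10·u − 12 + 8·w − 16·v − 45·u·v + 54·v − 36·v·w + 72·v^2    [distributive law]
= −20·u^2 + 34·u − 16·u·w − 13·u·v − 12 + 8·w + 38·v − 36·v·w + 72·v^2    [combine like terms]

−20·u^2 + 34·u − 16·u·w − 13·u·v − 12 + 8·w + 38·v − 36·v·w + 72·v^2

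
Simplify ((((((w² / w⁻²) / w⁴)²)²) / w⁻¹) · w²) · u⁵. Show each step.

((((((w² / w⁻²) / w⁴)²)²) / w⁻¹) · w²) · u⁵
= (((((w² / w⁻²) / w⁴)⁴) / w⁻¹) · w²) · u⁵    [power of a power]
= (((((w² / w⁻²)⁴) / ((w⁴)⁴)) / w⁻¹) · w²) · u⁵    [power of a quotient]
= ((((((w²)⁴) / ((w⁻²)⁴)) / ((w⁴)⁴)) / w⁻¹) · w²) · u⁵    [power of a quotient]
= ((((w⁸ / ((w⁻²)⁴)) / ((w⁴)⁴)) / w⁻¹) · w²) · u⁵    [power of a power]
= ((((w⁸ / w⁻⁸) / ((w⁴)⁴)) / w⁻¹) · w²) · u⁵    [power of a power]
= (((w¹⁶ / ((w⁴)⁴)) / w⁻¹) · w²) · u⁵    [quotient of powers]
= (((w¹⁶ / w¹⁶) / w⁻¹) · w²) · u⁵    [power of a power]
= ((w⁰ / w⁻¹) · w²) · u⁵    [quotient of powers]
= (w · w²) · u⁵    [quotient of powers]
= w³ · u⁵    [product of powers]
= u⁵w³    [rearrange]

u⁵w³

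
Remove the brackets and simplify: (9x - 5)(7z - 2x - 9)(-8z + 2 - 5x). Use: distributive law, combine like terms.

(9x - 5)(7z - 2x - 9)(-8z + 2 - 5x)
= (63xz - 18x^2 - 81x - 35z + 10x + 45)(-8z + 2 - 5x)    [distributive law]
= (63xz - 18x^2 - 71x - 35z + 45)(-8z + 2 - 5x)    [combine like terms]
= -504xz^2 + 126xz - 315x^2z + 144x^2z - 36x^2 + 90x^3 + 568xz - 142x + 355x^2 + 280z^2 - 70z + 175xz - 360z + 90 - 225x    [distributive law]
= -504xz^2 + 869xz - 171x^2z + 319x^2 + 90x^3 - 367x + 280z^2 - 430z + 90    [combine like terms]

-504xz^2 + 869xz - 171x^2z + 319x^2 + 90x^3 - 367x + 280z^2 - 430z + 90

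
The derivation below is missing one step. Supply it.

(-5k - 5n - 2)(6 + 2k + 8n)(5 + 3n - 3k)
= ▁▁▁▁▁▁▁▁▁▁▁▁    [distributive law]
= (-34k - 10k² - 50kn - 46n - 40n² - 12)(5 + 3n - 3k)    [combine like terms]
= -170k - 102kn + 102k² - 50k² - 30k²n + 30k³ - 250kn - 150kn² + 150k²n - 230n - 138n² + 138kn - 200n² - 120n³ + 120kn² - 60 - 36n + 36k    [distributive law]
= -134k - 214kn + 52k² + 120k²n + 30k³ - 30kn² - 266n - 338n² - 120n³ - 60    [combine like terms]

After distributive law, the bracketed line is:

(-30k - 10k² - 40kn - 30n - 10kn - 40n² - 12 - 4k - 16n)(5 + 3n - 3k)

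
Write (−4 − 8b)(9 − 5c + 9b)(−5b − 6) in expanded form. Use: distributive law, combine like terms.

828b + 216 − 340bc − 120c + 972b^2 − 200b^2c + 360b^3

(−4 − 8b)(9 − 5c + 9b)(−5b − 6)
= (−36 + 20c − 36b − 72b + 40bc − 72b^2)(−5b − 6)    [distributive law]
= (−36 + 20c − 108b + 40bc − 72b^2)(−5b − 6)    [combine like terms]
= 180b + 216 − 100bc − 120c + 540b^2 + 648b − 200b^2c − 240bc + 360b^3 + 432b^2    [distributive law]
= 828b + 216 − 340bc − 120c + 972b^2 − 200b^2c + 360b^3    [combine like terms]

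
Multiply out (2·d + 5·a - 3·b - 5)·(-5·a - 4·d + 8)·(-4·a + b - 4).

120·a^2·d - 78·a·b·d - 24·a·d + 32·a·d^2 - 8·b·d^2 + 32·d^2 - 12·b·d - 144·d + 100·a^3 - 85·a^2·b - 160·a^2 + 101·a·b - 100·a + 15·a·b^2 + 12·b^2·d - 24·b^2 + 56·b + 160

(2·d + 5·a - 3·b - 5)·(-5·a - 4·d + 8)·(-4·a + b - 4)
= (-10·a·d - 8·d^2 + 16·d - 25·a^2 - 20·a·d + 40·a + 15·a·b + 12·b·d - 24·b + 25·a + 20·d - 40)·(-4·a + b - 4)    [distributive law]
= (-30·a·d - 8·d^2 + 36·d - 25·a^2 + 65·a + 15·a·b + 12·b·d - 24·b - 40)·(-4·a + b - 4)    [combine like terms]
= 120·a^2·d - 30·a·b·d + 120·a·d + 32·a·d^2 - 8·b·d^2 + 32·d^2 - 144·a·d + 36·b·d - 144·d + 100·a^3 - 25·a^2·b + 100·a^2 - 260·a^2 + 65·a·b - 260·a - 60·a^2·b + 15·a·b^2 - 60·a·b - 48·a·b·d + 12·b^2·d - 48·b·d + 96·a·b - 24·b^2 + 96·b + 160·a - 40·b + 160    [distributive law]
= 120·a^2·d - 78·a·b·d - 24·a·d + 32·a·d^2 - 8·b·d^2 + 32·d^2 - 12·b·d - 144·d + 100·a^3 - 85·a^2·b - 160·a^2 + 101·a·b - 100·a + 15·a·b^2 + 12·b^2·d - 24·b^2 + 56·b + 160    [combine like terms]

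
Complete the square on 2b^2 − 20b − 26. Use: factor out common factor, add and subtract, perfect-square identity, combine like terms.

2(b − 5)^2 − 76

2b^2 − 20b − 26
= 2(b^2 − 10b) − 26    [factor out 2 from the b-terms]
= 2(b^2 − 10b + 25 − 25) − 26    [add and subtract 25 inside the bracket]
= 2(b − 5)^2 − 50 − 26    [perfect-square identity]
= 2(b − 5)^2 − 76    [combine constants]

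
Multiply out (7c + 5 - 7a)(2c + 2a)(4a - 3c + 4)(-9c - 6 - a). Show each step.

-462ac^3 - 452ac^2 - 434a^2c^2 + 378c^4 + 18c^3 - 516c^2 - 460ac - 118a^2c - 240c + 56a^2 + 352a^3 - 240a + 462a^3c + 56a^4

(7c + 5 - 7a)(2c + 2a)(4a - 3c + 4)(-9c - 6 - a)
= (14c^2 + 14ac + 10c + 10a - 14ac - 14a^2)(4a - 3c + 4)(-9c - 6 - a)    [distributive law]
= (14c^2 + 10c + 10a - 14a^2)(4a - 3c + 4)(-9c - 6 - a)    [combine like terms]
= (56ac^2 - 42c^3 + 56c^2 + 40ac - 30c^2 + 40c + 40a^2 - 30ac + 40a - 56a^3 + 42a^2c - 56a^2)(-9c - 6 - a)    [distributive law]
= (56ac^2 - 42c^3 + 26c^2 + 10ac + 40c - 16a^2 + 40a - 56a^3 + 42a^2c)(-9c - 6 - a)    [combine like terms]
= -504ac^3 - 336ac^2 - 56a^2c^2 + 378c^4 + 252c^3 + 42ac^3 - 234c^3 - 156c^2 - 26ac^2 - 90ac^2 - 60ac - 10a^2c - 360c^2 - 240c - 40ac + 144a^2c + 96a^2 + 16a^3 - 360ac - 240a - 40a^2 + 504a^3c + 336a^3 + 56a^4 - 378a^2c^2 - 252a^2c - 42a^3c    [distributive law]
= -462ac^3 - 452ac^2 - 434a^2c^2 + 378c^4 + 18c^3 - 516c^2 - 460ac - 118a^2c - 240c + 56a^2 + 352a^3 - 240a + 462a^3c + 56a^4    [combine like terms]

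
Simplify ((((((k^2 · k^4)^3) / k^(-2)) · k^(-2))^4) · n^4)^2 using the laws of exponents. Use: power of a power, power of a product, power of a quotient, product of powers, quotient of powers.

((((((k^2 · k^4)^3) / k^(-2)) · k^(-2))^4) · n^4)^2
= ((((((k^2 · k^4)^3) / k^(-2)) · k^(-2))^4)^2) · ((n^4)^2)    [power of a product]
= (((((k^2 · k^4)^3) / k^(-2)) · k^(-2))^8) · ((n^4)^2)    [power of a power]
= (((((k^2 · k^4)^3) / k^(-2))^8) · ((k^(-2))^8)) · ((n^4)^2)    [power of a product]
= (((((k^2 · k^4)^3)^8) / ((k^(-2))^8)) · ((k^(-2))^8)) · ((n^4)^2)    [power of a quotient]
= ((((k^2 · k^4)^24) / ((k^(-2))^8)) · ((k^(-2))^8)) · ((n^4)^2)    [power of a power]
= (((((k^2)^24) · ((k^4)^24)) / ((k^(-2))^8)) · ((k^(-2))^8)) · ((n^4)^2)    [power of a product]
= (((k^48 · ((k^4)^24)) / ((k^(-2))^8)) · ((k^(-2))^8)) · ((n^4)^2)    [power of a power]
= (((k^48 · k^96) / ((k^(-2))^8)) · ((k^(-2))^8)) · ((n^4)^2)    [power of a power]
= ((k^144 / ((k^(-2))^8)) · ((k^(-2))^8)) · ((n^4)^2)    [product of powers]
= ((k^144 / k^(-16)) · ((k^(-2))^8)) · ((n^4)^2)    [power of a power]
= (k^160 · ((k^(-2))^8)) · ((n^4)^2)    [quotient of powers]
= (k^160 · k^(-16)) · ((n^4)^2)    [power of a power]
= k^144 · ((n^4)^2)    [product of powers]
= k^144 · n^8    [power of a power]
= k^144n^8    [rearrange]

k^144n^8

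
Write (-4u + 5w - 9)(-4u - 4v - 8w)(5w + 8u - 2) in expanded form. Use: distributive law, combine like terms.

176u^2w + 128u^3 + 256u^2 - 80uvw + 128u^2v + 256uv - 260uw^2 + 732uw - 100vw^2 + 220vw - 200w^3 + 440w^2 - 72u - 72v - 144w

(-4u + 5w - 9)(-4u - 4v - 8w)(5w + 8u - 2)
= (16u^2 + 16uv + 32uw - 20uw - 20vw - 40w^2 + 36u + 36v + 72w)(5w + 8u - 2)    [distributive law]
= (16u^2 + 16uv + 12uw - 20vw - 40w^2 + 36u + 36v + 72w)(5w + 8u - 2)    [combine like terms]
= 80u^2w + 128u^3 - 32u^2 + 80uvw + 128u^2v - 32uv + 60uw^2 + 96u^2w - 24uw - 100vw^2 - 160uvw + 40vw - 200w^3 - 320uw^2 + 80w^2 + 180uw + 288u^2 - 72u + 180vw + 288uv - 72v + 360w^2 + 576uw - 144w    [distributive law]
= 176u^2w + 128u^3 + 256u^2 - 80uvw + 128u^2v + 256uv - 260uw^2 + 732uw - 100vw^2 + 220vw - 200w^3 + 440w^2 - 72u - 72v - 144w    [combine like terms]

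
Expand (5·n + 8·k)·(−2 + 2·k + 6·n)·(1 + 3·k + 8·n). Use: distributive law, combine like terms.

(5·n + 8·k)·(−2 + 2·k + 6·n)·(1 + 3·k + 8·n)
= (−10·n + 10·k·n + 30·n^2 − 16·k + 16·k^2 + 48·k·n)·(1 + 3·k + 8·n)    [distributive law]
= (−10·n + 58·k·n + 30·n^2 − 16·k + 16·k^2)·(1 + 3·k + 8·n)    [combine like terms]
= −10·n − 30·k·n − 80·n^2 + 58·k·n + 174·k^2·n + 464·k·n^2 + 30·n^2 + 90·k·n^2 + 240·n^3 − 16·k − 48·k^2 − 128·k·n + 16·k^2 + 48·k^3 + 128·k^2·n    [distributive law]
= −10·n − 100·k·n − 50·n^2 + 302·k^2·n + 554·k·n^2 + 240·n^3 − 16·k − 32·k^2 + 48·k^3    [combine like terms]

−10·n − 100·k·n − 50·n^2 + 302·k^2·n + 554·k·n^2 + 240·n^3 − 16·k − 32·k^2 + 48·k^3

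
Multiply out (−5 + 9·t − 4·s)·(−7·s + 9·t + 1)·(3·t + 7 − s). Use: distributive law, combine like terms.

(−5 + 9·t − 4·s)·(−7·s + 9·t + 1)·(3·t + 7 − s)
= (35·s − 45·t − 5 − 63·s·t + 81·t^2 + 9·t + 28·s^2 − 36·s·t − 4·s)·(3·t + 7 − s)    [distributive law]
= (31·s − 36·t − 5 − 99·s·t + 81·t^2 + 28·s^2)·(3·t + 7 − s)    [combine like terms]
= 93·s·t + 217·s − 31·s^2 − 108·t^2 − 252·t + 36·s·t − 15·t − 35 + 5·s − 297·s·t^2 − 693·s·t + 99·s^2·t + 243·t^3 + 567·t^2 − 81·s·t^2 + 84·s^2·t + 196·s^2 − 28·s^3    [distributive law]
= −564·s·t + 222·s + 165·s^2 + 459·t^2 − 267·t − 35 − 378·s·t^2 + 183·s^2·t + 243·t^3 − 28·s^3    [combine like terms]

−564·s·t + 222·s + 165·s^2 + 459·t^2 − 267·t − 35 − 378·s·t^2 + 183·s^2·t + 243·t^3 − 28·s^3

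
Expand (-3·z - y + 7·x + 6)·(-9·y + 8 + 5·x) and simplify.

(-3·z - y + 7·x + 6)·(-9·y + 8 + 5·x)
= 27·y·z - 24·z - 15·x·z + 9·y² - 8·y - 5·x·y - 63·x·y + 56·x + 35·x² - 54·y + 48 + 30·x    [distributive law]
= 27·y·z - 24·z - 15·x·z + 9·y² - 62·y - 68·x·y + 86·x + 35·x² + 48    [combine like terms]

27·y·z - 24·z - 15·x·z + 9·y² - 62·y - 68·x·y + 86·x + 35·x² + 48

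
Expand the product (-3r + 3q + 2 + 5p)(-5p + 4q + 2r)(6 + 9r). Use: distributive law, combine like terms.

60pr + 225pr² + 36qr - 54qr² - 54r³ + 30pq + 45pqr + 72q² + 108q²r - 60p + 48q + 24r - 150p² - 225p²r

(-3r + 3q + 2 + 5p)(-5p + 4q + 2r)(6 + 9r)
= (15pr - 12qr - 6r² - 15pq + 12q² + 6qr - 10p + 8q + 4r - 25p² + 20pq + 10pr)(6 + 9r)    [distributive law]
= (25pr - 6qr - 6r² + 5pq + 12q² - 10p + 8q + 4r - 25p²)(6 + 9r)    [combine like terms]
= 150pr + 225pr² - 36qr - 54qr² - 36r² - 54r³ + 30pq + 45pqr + 72q² + 108q²r - 60p - 90pr + 48q + 72qr + 24r + 36r² - 150p² - 225p²r    [distributive law]
= 60pr + 225pr² + 36qr - 54qr² - 54r³ + 30pq + 45pqr + 72q² + 108q²r - 60p + 48q + 24r - 150p² - 225p²r    [combine like terms]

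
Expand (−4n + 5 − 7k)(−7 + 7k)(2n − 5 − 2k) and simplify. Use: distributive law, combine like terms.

(−4n + 5 − 7k)(−7 + 7k)(2n − 5 − 2k)
= (28n − 28kn − 35 + 35k + 49k − 49k²)(2n − 5 − 2k)    [distributive law]
= (28n − 28kn − 35 + 84k − 49k²)(2n − 5 − 2k)    [combine like terms]
= 56n² − 140n − 56kn − 56kn² + 140kn + 56k²n − 70n + 175 + 70k + 168kn − 420k − 168k² − 98k²n + 245k² + 98k³    [distributive law]
= 56n² − 210n + 252kn − 56kn² − 42k²n + 175 − 350k + 77k² + 98k³    [combine like terms]

56n² − 210n + 252kn − 56kn² − 42k²n + 175 − 350k + 77k² + 98k³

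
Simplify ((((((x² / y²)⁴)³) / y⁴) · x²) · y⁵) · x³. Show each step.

x²⁹y⁻²³

((((((x² / y²)⁴)³) / y⁴) · x²) · y⁵) · x³
= (((((x² / y²)¹²) / y⁴) · x²) · y⁵) · x³    [power of a power]
= ((((((x²)¹²) / ((y²)¹²)) / y⁴) · x²) · y⁵) · x³    [power of a quotient]
= ((((x²⁴ / ((y²)¹²)) / y⁴) · x²) · y⁵) · x³    [power of a power]
= ((((x²⁴ / y²⁴) / y⁴) · x²) · y⁵) · x³    [power of a power]
= x²⁹y⁻²³    [quotient of powers; product of powers]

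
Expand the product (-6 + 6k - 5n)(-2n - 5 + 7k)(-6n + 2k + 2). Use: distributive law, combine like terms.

(-6 + 6k - 5n)(-2n - 5 + 7k)(-6n + 2k + 2)
= (12n + 30 - 42k - 12kn - 30k + 42k^2 + 10n^2 + 25n - 35kn)(-6n + 2k + 2)    [distributive law]
= (37n + 30 - 72k - 47kn + 42k^2 + 10n^2)(-6n + 2k + 2)    [combine like terms]
= -222n^2 + 74kn + 74n - 180n + 60k + 60 + 432kn - 144k^2 - 144k + 282kn^2 - 94k^2n - 94kn - 252k^2n + 84k^3 + 84k^2 - 60n^3 + 20kn^2 + 20n^2    [distributive law]
= -202n^2 + 412kn - 106n - 84k + 60 - 60k^2 + 302kn^2 - 346k^2n + 84k^3 - 60n^3    [combine like terms]

-202n^2 + 412kn - 106n - 84k + 60 - 60k^2 + 302kn^2 - 346k^2n + 84k^3 - 60n^3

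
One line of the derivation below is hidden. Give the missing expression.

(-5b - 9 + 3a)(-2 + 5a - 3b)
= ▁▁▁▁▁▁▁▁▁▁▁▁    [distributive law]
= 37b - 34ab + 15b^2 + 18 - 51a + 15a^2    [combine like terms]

After distributive law, the bracketed line is:

10b - 25ab + 15b^2 + 18 - 45a + 27b - 6a + 15a^2 - 9ab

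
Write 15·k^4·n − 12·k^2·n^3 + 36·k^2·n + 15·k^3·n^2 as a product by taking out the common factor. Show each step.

3·k^2·n(5·k^2 − 4·n^2 + 12 + 5·k·n)

15·k^4·n − 12·k^2·n^3 + 36·k^2·n + 15·k^3·n^2
= 3(5·k^4·n − 4·k^2·n^3 + 12·k^2·n + 5·k^3·n^2)    [factor out 3]
= 3·k^2·n(5·k^2 − 4·n^2 + 12 + 5·k·n)    [factor out k^2·n]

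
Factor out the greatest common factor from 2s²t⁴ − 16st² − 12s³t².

2st²(st² − 8 − 6s²)

2s²t⁴ − 16st² − 12s³t²
= 2(s²t⁴ − 8st² − 6s³t²)    [factor out 2]
= 2st²(st² − 8 − 6s²)    [factor out st²]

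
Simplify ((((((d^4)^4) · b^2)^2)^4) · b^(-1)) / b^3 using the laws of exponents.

((((((d^4)^4) · b^2)^2)^4) · b^(-1)) / b^3
= (((((d^4)^4) · b^2)^8) · b^(-1)) / b^3    [power of a power]
= (((((d^4)^4)^8) · ((b^2)^8)) · b^(-1)) / b^3    [power of a product]
= ((((d^4)^32) · ((b^2)^8)) · b^(-1)) / b^3    [power of a power]
= ((d^128 · ((b^2)^8)) · b^(-1)) / b^3    [power of a power]
= ((d^128 · b^16) · b^(-1)) / b^3    [power of a power]
= b^12·d^128    [quotient of powers; product of powers]

b^12·d^128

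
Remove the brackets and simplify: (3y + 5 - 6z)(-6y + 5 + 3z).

-18y^2 - 15y + 45yz + 25 - 15z - 18z^2

(3y + 5 - 6z)(-6y + 5 + 3z)
= -18y^2 + 15y + 9yz - 30y + 25 + 15z + 36yz - 30z - 18z^2    [distributive law]
= -18y^2 - 15y + 45yz + 25 - 15z - 18z^2    [combine like terms]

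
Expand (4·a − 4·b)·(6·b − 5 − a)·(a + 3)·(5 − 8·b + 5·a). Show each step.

(4·a − 4·b)·(6·b − 5 − a)·(a + 3)·(5 − 8·b + 5·a)
= (24·a·b − 20·a − 4·a^2 − 24·b^2 + 20·b + 4·a·b)·(a + 3)·(5 − 8·b + 5·a)    [distributive law]
= (28·a·b − 20·a − 4·a^2 − 24·b^2 + 20·b)·(a + 3)·(5 − 8·b + 5·a)    [combine like terms]
= (28·a^2·b + 84·a·b − 20·a^2 − 60·a − 4·a^3 − 12·a^2 − 24·a·b^2 − 72·b^2 + 20·a·b + 60·b)·(5 − 8·b + 5·a)    [distributive law]
= (28·a^2·b + 104·a·b − 32·a^2 − 60·a − 4·a^3 − 24·a·b^2 − 72·b^2 + 60·b)·(5 − 8·b + 5·a)    [combine like terms]
= 140·a^2·b − 224·a^2·b^2 + 140·a^3·b + 520·a·b − 832·a·b^2 + 520·a^2·b − 160·a^2 + 256·a^2·b − 160·a^3 − 300·a + 480·a·b − 300·a^2 − 20·a^3 + 32·a^3·b − 20·a^4 − 120·a·b^2 + 192·a·b^3 − 120·a^2·b^2 − 360·b^2 + 576·b^3 − 360·a·b^2 + 300·b − 480·b^2 + 300·a·b    [distributive law]
= 916·a^2·b − 344·a^2·b^2 + 172·a^3·b + 1300·a·b − 1312·a·b^2 − 460·a^2 − 180·a^3 − 300·a − 20·a^4 + 192·a·b^3 − 840·b^2 + 576·b^3 + 300·b    [combine like terms]

916·a^2·b − 344·a^2·b^2 + 172·a^3·b + 1300·a·b − 1312·a·b^2 − 460·a^2 − 180·a^3 − 300·a − 20·a^4 + 192·a·b^3 − 840·b^2 + 576·b^3 + 300·b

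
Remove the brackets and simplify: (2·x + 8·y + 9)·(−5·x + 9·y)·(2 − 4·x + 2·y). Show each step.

(2·x + 8·y + 9)·(−5·x + 9·y)·(2 − 4·x + 2·y)
= (−10·x^2 + 18·x·y − 40·x·y + 72·y^2 − 45·x + 81·y)·(2 − 4·x + 2·y)    [distributive law]
= (−10·x^2 − 22·x·y + 72·y^2 − 45·x + 81·y)·(2 − 4·x + 2·y)    [combine like terms]
= −20·x^2 + 40·x^3 − 20·x^2·y − 44·x·y + 88·x^2·y − 44·x·y^2 + 144·y^2 − 288·x·y^2 + 144·y^3 − 90·x + 180·x^2 − 90·x·y + 162·y − 324·x·y + 162·y^2    [distributive law]
= 160·x^2 + 40·x^3 + 68·x^2·y − 458·x·y − 332·x·y^2 + 306·y^2 + 144·y^3 − 90·x + 162·y    [combine like terms]

160·x^2 + 40·x^3 + 68·x^2·y − 458·x·y − 332·x·y^2 + 306·y^2 + 144·y^3 − 90·x + 162·y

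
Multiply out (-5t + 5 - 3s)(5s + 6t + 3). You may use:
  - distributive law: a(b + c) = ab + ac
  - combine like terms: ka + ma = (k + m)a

(-5t + 5 - 3s)(5s + 6t + 3)
= -25st - 30t^2 - 15t + 25s + 30t + 15 - 15s^2 - 18st - 9s    [distributive law]
= -43st - 30t^2 + 15t + 16s + 15 - 15s^2    [combine like terms]

-43st - 30t^2 + 15t + 16s + 15 - 15s^2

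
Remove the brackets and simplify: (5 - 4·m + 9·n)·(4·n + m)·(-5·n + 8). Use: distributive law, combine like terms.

(5 - 4·m + 9·n)·(4·n + m)·(-5·n + 8)
= (20·n + 5·m - 16·m·n - 4·m^2 + 36·n^2 + 9·m·n)·(-5·n + 8)    [distributive law]
= (20·n + 5·m - 7·m·n - 4·m^2 + 36·n^2)·(-5·n + 8)    [combine like terms]
= -100·n^2 + 160·n - 25·m·n + 40·m + 35·m·n^2 - 56·m·n + 20·m^2·n - 32·m^2 - 180·n^3 + 288·n^2    [distributive law]
= 188·n^2 + 160·n - 81·m·n + 40·m + 35·m·n^2 + 20·m^2·n - 32·m^2 - 180·n^3    [combine like terms]

188·n^2 + 160·n - 81·m·n + 40·m + 35·m·n^2 + 20·m^2·n - 32·m^2 - 180·n^3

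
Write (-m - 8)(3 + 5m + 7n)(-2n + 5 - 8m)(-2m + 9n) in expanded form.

(-m - 8)(3 + 5m + 7n)(-2n + 5 - 8m)(-2m + 9n)
= (-3m - 5m^2 - 7mn - 24 - 40m - 56n)(-2n + 5 - 8m)(-2m + 9n)    [distributive law]
= (-43m - 5m^2 - 7mn - 24 - 56n)(-2n + 5 - 8m)(-2m + 9n)    [combine like terms]
= (86mn - 215m + 344m^2 + 10m^2n - 25m^2 + 40m^3 + 14mn^2 - 35mn + 56m^2n + 48n - 120 + 192m + 112n^2 - 280n + 448mn)(-2m + 9n)    [distributive law]
= (499mn - 23m + 319m^2 + 66m^2n + 40m^3 + 14mn^2 - 232n - 120 + 112n^2)(-2m + 9n)    [combine like terms]
= -998m^2n + 4491mn^2 + 46m^2 - 207mn - 638m^3 + 2871m^2n - 132m^3n + 594m^2n^2 - 80m^4 + 360m^3n - 28m^2n^2 + 126mn^3 + 464mn - 2088n^2 + 240m - 1080n - 224mn^2 + 1008n^3    [distributive law]
= 1873m^2n + 4267mn^2 + 46m^2 + 257mn - 638m^3 + 228m^3n + 566m^2n^2 - 80m^4 + 126mn^3 - 2088n^2 + 240m - 1080n + 1008n^3    [combine like terms]

1873m^2n + 4267mn^2 + 46m^2 + 257mn - 638m^3 + 228m^3n + 566m^2n^2 - 80m^4 + 126mn^3 - 2088n^2 + 240m - 1080n + 1008n^3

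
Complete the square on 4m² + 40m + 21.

4m² + 40m + 21
= 4(m² + 10m) + 21    [factor out 4 from the m-terms]
= 4(m² + 10m + 25 - 25) + 21    [add and subtract 25 inside the bracket]
= 4(m + 5)² - 100 + 21    [perfect-square identity]
= 4(m + 5)² - 79    [combine constants]

4(m + 5)² - 79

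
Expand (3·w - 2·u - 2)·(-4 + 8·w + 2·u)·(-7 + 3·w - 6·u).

220·w - 252·w^2 + 250·u·w + 72·w^3 - 174·u·w^2 + 48·u^2·w - 76·u + 4·u^2 + 24·u^3 - 56

(3·w - 2·u - 2)·(-4 + 8·w + 2·u)·(-7 + 3·w - 6·u)
= (-12·w + 24·w^2 + 6·u·w + 8·u - 16·u·w - 4·u^2 + 8 - 16·w - 4·u)·(-7 + 3·w - 6·u)    [distributive law]
= (-28·w + 24·w^2 - 10·u·w + 4·u - 4·u^2 + 8)·(-7 + 3·w - 6·u)    [combine like terms]
= 196·w - 84·w^2 + 168·u·w - 168·w^2 + 72·w^3 - 144·u·w^2 + 70·u·w - 30·u·w^2 + 60·u^2·w - 28·u + 12·u·w - 24·u^2 + 28·u^2 - 12·u^2·w + 24·u^3 - 56 + 24·w - 48·u    [distributive law]
= 220·w - 252·w^2 + 250·u·w + 72·w^3 - 174·u·w^2 + 48·u^2·w - 76·u + 4·u^2 + 24·u^3 - 56    [combine like terms]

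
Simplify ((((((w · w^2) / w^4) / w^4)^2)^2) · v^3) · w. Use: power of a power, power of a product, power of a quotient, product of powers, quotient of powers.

((((((w · w^2) / w^4) / w^4)^2)^2) · v^3) · w
= (((((w · w^2) / w^4) / w^4)^4) · v^3) · w    [power of a power]
= (((((w · w^2) / w^4)^4) / ((w^4)^4)) · v^3) · w    [power of a quotient]
= (((((w · w^2)^4) / ((w^4)^4)) / ((w^4)^4)) · v^3) · w    [power of a quotient]
= (((((w^4) · ((w^2)^4)) / ((w^4)^4)) / ((w^4)^4)) · v^3) · w    [power of a product]
= ((((w^4 · w^8) / ((w^4)^4)) / ((w^4)^4)) · v^3) · w    [power of a power]
= (((w^12 / ((w^4)^4)) / ((w^4)^4)) · v^3) · w    [product of powers]
= (((w^12 / w^16) / ((w^4)^4)) · v^3) · w    [power of a power]
= ((w^(-4) / ((w^4)^4)) · v^3) · w    [quotient of powers]
= ((w^(-4) / w^16) · v^3) · w    [power of a power]
= (w^(-20) · v^3) · w    [quotient of powers]
= v^3w^(-19)    [product of powers]

v^3w^(-19)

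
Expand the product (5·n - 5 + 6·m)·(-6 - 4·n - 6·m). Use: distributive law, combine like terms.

-10·n - 20·n^2 - 54·m·n + 30 - 6·m - 36·m^2

(5·n - 5 + 6·m)·(-6 - 4·n - 6·m)
= -30·n - 20·n^2 - 30·m·n + 30 + 20·n + 30·m - 36·m - 24·m·n - 36·m^2    [distributive law]
= -10·n - 20·n^2 - 54·m·n + 30 - 6·m - 36·m^2    [combine like terms]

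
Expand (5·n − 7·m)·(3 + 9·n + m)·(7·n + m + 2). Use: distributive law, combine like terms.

(5·n − 7·m)·(3 + 9·n + m)·(7·n + m + 2)
= (15·n + 45·n^2 + 5·m·n − 21·m − 63·m·n − 7·m^2)·(7·n + m + 2)    [distributive law]
= (15·n + 45·n^2 − 58·m·n − 21·m − 7·m^2)·(7·n + m + 2)    [combine like terms]
= 105·n^2 + 15·m·n + 30·n + 315·n^3 + 45·m·n^2 + 90·n^2 − 406·m·n^2 − 58·m^2·n − 116·m·n − 147·m·n − 21·m^2 − 42·m − 49·m^2·n − 7·m^3 − 14·m^2    [distributive law]
= 195·n^2 − 248·m·n + 30·n + 315·n^3 − 361·m·n^2 − 107·m^2·n − 35·m^2 − 42·m − 7·m^3    [combine like terms]

195·n^2 − 248·m·n + 30·n + 315·n^3 − 361·m·n^2 − 107·m^2·n − 35·m^2 − 42·m − 7·m^3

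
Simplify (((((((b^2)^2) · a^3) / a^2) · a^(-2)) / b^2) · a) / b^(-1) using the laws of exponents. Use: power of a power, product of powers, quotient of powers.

b^3

(((((((b^2)^2) · a^3) / a^2) · a^(-2)) / b^2) · a) / b^(-1)
= (((((b^4 · a^3) / a^2) · a^(-2)) / b^2) · a) / b^(-1)    [power of a power]
= b^3    [quotient of powers; product of powers]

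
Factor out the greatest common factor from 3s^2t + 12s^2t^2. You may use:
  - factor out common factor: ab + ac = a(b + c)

3s^2t(1 + 4t)

3s^2t + 12s^2t^2
= 3(s^2t + 4s^2t^2)    [factor out 3]
= 3s^2t(1 + 4t)    [factor out s^2t]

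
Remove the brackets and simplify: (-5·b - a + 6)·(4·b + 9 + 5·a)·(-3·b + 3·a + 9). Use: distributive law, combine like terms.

60·b³ + 27·a·b² - 117·b² - 387·a·b - 351·b - 72·a²·b + 18·a² + 351·a - 15·a³ + 486

(-5·b - a + 6)·(4·b + 9 + 5·a)·(-3·b + 3·a + 9)
= (-20·b² - 45·b - 25·a·b - 4·a·b - 9·a - 5·a² + 24·b + 54 + 30·a)·(-3·b + 3·a + 9)    [distributive law]
= (-20·b² - 21·b - 29·a·b + 21·a - 5·a² + 54)·(-3·b + 3·a + 9)    [combine like terms]
= 60·b³ - 60·a·b² - 180·b² + 63·b² - 63·a·b - 189·b + 87·a·b² - 87·a²·b - 261·a·b - 63·a·b + 63·a² + 189·a + 15·a²·b - 15·a³ - 45·a² - 162·b + 162·a + 486    [distributive law]
= 60·b³ + 27·a·b² - 117·b² - 387·a·b - 351·b - 72·a²·b + 18·a² + 351·a - 15·a³ + 486    [combine like terms]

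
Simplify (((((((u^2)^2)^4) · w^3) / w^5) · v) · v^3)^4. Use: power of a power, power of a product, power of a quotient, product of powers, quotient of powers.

u^64v^16w^(-8)

(((((((u^2)^2)^4) · w^3) / w^5) · v) · v^3)^4
= (((((((u^2)^2)^4) · w^3) / w^5) · v)^4) · ((v^3)^4)    [power of a product]
= (((((((u^2)^2)^4) · w^3) / w^5)^4) · (v^4)) · ((v^3)^4)    [power of a product]
= (((((((u^2)^2)^4) · w^3)^4) / ((w^5)^4)) · (v^4)) · ((v^3)^4)    [power of a quotient]
= (((((((u^2)^2)^4)^4) · ((w^3)^4)) / ((w^5)^4)) · (v^4)) · ((v^3)^4)    [power of a product]
= ((((((u^2)^2)^16) · ((w^3)^4)) / ((w^5)^4)) · (v^4)) · ((v^3)^4)    [power of a power]
= (((((u^2)^32) · ((w^3)^4)) / ((w^5)^4)) · (v^4)) · ((v^3)^4)    [power of a power]
= (((u^64 · ((w^3)^4)) / ((w^5)^4)) · (v^4)) · ((v^3)^4)    [power of a power]
= (((u^64 · w^12) / ((w^5)^4)) · (v^4)) · ((v^3)^4)    [power of a power]
= (((u^64 · w^12) / w^20) · (v^4)) · ((v^3)^4)    [power of a power]
= (((u^64 · w^12) / w^20) · v^4) · v^12    [power of a power]
= u^64v^16w^(-8)    [quotient of powers; product of powers]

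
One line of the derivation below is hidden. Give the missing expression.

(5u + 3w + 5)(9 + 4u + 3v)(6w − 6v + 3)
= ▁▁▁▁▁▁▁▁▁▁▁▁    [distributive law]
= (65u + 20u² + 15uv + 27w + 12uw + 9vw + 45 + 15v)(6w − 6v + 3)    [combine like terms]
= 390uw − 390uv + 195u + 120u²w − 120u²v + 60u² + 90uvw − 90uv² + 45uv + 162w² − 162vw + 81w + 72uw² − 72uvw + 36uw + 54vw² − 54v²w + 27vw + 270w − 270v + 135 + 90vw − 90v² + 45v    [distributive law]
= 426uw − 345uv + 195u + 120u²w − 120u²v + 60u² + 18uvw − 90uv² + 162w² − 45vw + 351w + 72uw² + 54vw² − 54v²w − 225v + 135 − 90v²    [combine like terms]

By distributive law:

(45u + 20u² + 15uv + 27w + 12uw + 9vw + 45 + 20u + 15v)(6w − 6v + 3)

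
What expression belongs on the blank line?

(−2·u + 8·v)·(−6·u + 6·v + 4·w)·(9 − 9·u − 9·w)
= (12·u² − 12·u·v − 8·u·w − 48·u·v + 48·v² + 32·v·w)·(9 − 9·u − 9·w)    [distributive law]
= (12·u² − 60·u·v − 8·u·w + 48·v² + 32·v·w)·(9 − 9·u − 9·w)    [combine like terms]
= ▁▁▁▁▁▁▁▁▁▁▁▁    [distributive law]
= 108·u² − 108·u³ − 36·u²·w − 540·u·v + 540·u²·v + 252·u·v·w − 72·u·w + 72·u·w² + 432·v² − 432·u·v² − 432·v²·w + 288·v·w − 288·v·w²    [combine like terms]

Applying distributive law to the line above:

108·u² − 108·u³ − 108·u²·w − 540·u·v + 540·u²·v + 540·u·v·w − 72·u·w + 72·u²·w + 72·u·w² + 432·v² − 432·u·v² − 432·v²·w + 288·v·w − 288·u·v·w − 288·v·w²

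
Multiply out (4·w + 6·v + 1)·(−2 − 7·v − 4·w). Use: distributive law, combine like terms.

−12·w − 52·v·w − 16·w² − 19·v − 42·v² − 2

(4·w + 6·v + 1)·(−2 − 7·v − 4·w)
= −8·w − 28·v·w − 16·w² − 12·v − 42·v² − 24·v·w − 2 − 7·v − 4·w    [distributive law]
= −12·w − 52·v·w − 16·w² − 19·v − 42·v² − 2    [combine like terms]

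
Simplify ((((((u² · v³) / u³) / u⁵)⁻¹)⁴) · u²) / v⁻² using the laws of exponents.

((((((u² · v³) / u³) / u⁵)⁻¹)⁴) · u²) / v⁻²
= (((((u² · v³) / u³) / u⁵)⁻⁴) · u²) / v⁻²    [power of a power]
= (((((u² · v³) / u³)⁻⁴) / ((u⁵)⁻⁴)) · u²) / v⁻²    [power of a quotient]
= (((((u² · v³)⁻⁴) / ((u³)⁻⁴)) / ((u⁵)⁻⁴)) · u²) / v⁻²    [power of a quotient]
= ((((((u²)⁻⁴) · ((v³)⁻⁴)) / ((u³)⁻⁴)) / ((u⁵)⁻⁴)) · u²) / v⁻²    [power of a product]
= ((((u⁻⁸ · ((v³)⁻⁴)) / ((u³)⁻⁴)) / ((u⁵)⁻⁴)) · u²) / v⁻²    [power of a power]
= ((((u⁻⁸ · v⁻¹²) / ((u³)⁻⁴)) / ((u⁵)⁻⁴)) · u²) / v⁻²    [power of a power]
= ((((u⁻⁸ · v⁻¹²) / u⁻¹²) / ((u⁵)⁻⁴)) · u²) / v⁻²    [power of a power]
= ((((u⁻⁸ · v⁻¹²) / u⁻¹²) / u⁻²⁰) · u²) / v⁻²    [power of a power]
= u²⁶v⁻¹⁰    [quotient of powers; product of powers]

u²⁶v⁻¹⁰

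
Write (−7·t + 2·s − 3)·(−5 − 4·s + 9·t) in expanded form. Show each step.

8·t + 46·s·t − 63·t² + 2·s − 8·s² + 15

(−7·t + 2·s − 3)·(−5 − 4·s + 9·t)
= 35·t + 28·s·t − 63·t² − 10·s − 8·s² + 18·s·t + 15 + 12·s − 27·t    [distributive law]
= 8·t + 46·s·t − 63·t² + 2·s − 8·s² + 15    [combine like terms]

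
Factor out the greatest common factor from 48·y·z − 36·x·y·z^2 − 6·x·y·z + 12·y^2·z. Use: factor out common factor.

6·y·z(8 − 6·x·z − x + 2·y)

48·y·z − 36·x·y·z^2 − 6·x·y·z + 12·y^2·z
= 6(8·y·z − 6·x·y·z^2 − x·y·z + 2·y^2·z)    [factor out 6]
= 6·y·z(8 − 6·x·z − x + 2·y)    [factor out y·z]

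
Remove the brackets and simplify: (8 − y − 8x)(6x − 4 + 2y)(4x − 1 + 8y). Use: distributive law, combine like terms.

368x^2 − 208x + 742xy + 32 − 276y + 162y^2 − 472x^2y − 184xy^2 − 16y^3 − 192x^3

(8 − y − 8x)(6x − 4 + 2y)(4x − 1 + 8y)
= (48x − 32 + 16y − 6xy + 4y − 2y^2 − 48x^2 + 32x − 16xy)(4x − 1 + 8y)    [distributive law]
= (80x − 32 + 20y − 22xy − 2y^2 − 48x^2)(4x − 1 + 8y)    [combine like terms]
= 320x^2 − 80x + 640xy − 128x + 32 − 256y + 80xy − 20y + 160y^2 − 88x^2y + 22xy − 176xy^2 − 8xy^2 + 2y^2 − 16y^3 − 192x^3 + 48x^2 − 384x^2y    [distributive law]
= 368x^2 − 208x + 742xy + 32 − 276y + 162y^2 − 472x^2y − 184xy^2 − 16y^3 − 192x^3    [combine like terms]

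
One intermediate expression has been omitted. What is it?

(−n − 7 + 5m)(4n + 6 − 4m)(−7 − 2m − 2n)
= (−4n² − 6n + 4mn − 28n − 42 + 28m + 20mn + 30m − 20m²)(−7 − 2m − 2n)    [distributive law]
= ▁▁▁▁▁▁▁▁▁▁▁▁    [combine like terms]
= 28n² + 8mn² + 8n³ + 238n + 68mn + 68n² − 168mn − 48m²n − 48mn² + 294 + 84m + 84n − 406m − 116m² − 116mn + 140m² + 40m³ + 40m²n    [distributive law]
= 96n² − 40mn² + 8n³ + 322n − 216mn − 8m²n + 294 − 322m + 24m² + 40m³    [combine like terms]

After combine like terms, the bracketed line is:

(−4n² − 34n + 24mn − 42 + 58m − 20m²)(−7 − 2m − 2n)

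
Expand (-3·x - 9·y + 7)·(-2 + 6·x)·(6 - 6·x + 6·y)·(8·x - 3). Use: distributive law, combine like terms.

4164·x^2 - 1788·x - 3492·x^3 - 1800·x^2·y + 624·x·y + 864·x^4 + 1728·x^3·y - 72·y + 1836·x·y^2 - 324·y^2 - 2592·x^2·y^2 + 252

(-3·x - 9·y + 7)·(-2 + 6·x)·(6 - 6·x + 6·y)·(8·x - 3)
= (6·x - 18·x^2 + 18·y - 54·x·y - 14 + 42·x)·(6 - 6·x + 6·y)·(8·x - 3)    [distributive law]
= (48·x - 18·x^2 + 18·y - 54·x·y - 14)·(6 - 6·x + 6·y)·(8·x - 3)    [combine like terms]
= (288·x - 288·x^2 + 288·x·y - 108·x^2 + 108·x^3 - 108·x^2·y + 108·y - 108·x·y + 108·y^2 - 324·x·y + 324·x^2·y - 324·x·y^2 - 84 + 84·x - 84·y)·(8·x - 3)    [distributive law]
= (372·x - 396·x^2 - 144·x·y + 108·x^3 + 216·x^2·y + 24·y + 108·y^2 - 324·x·y^2 - 84)·(8·x - 3)    [combine like terms]
= 2976·x^2 - 1116·x - 3168·x^3 + 1188·x^2 - 1152·x^2·y + 432·x·y + 864·x^4 - 324·x^3 + 1728·x^3·y - 648·x^2·y + 192·x·y - 72·y + 864·x·y^2 - 324·y^2 - 2592·x^2·y^2 + 972·x·y^2 - 672·x + 252    [distributive law]
= 4164·x^2 - 1788·x - 3492·x^3 - 1800·x^2·y + 624·x·y + 864·x^4 + 1728·x^3·y - 72·y + 1836·x·y^2 - 324·y^2 - 2592·x^2·y^2 + 252    [combine like terms]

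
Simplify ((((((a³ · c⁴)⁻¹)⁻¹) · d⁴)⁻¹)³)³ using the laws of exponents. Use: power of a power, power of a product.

((((((a³ · c⁴)⁻¹)⁻¹) · d⁴)⁻¹)³)³
= (((((a³ · c⁴)⁻¹)⁻¹) · d⁴)⁻¹)⁹    [power of a power]
= ((((a³ · c⁴)⁻¹)⁻¹) · d⁴)⁻⁹    [power of a power]
= ((((a³ · c⁴)⁻¹)⁻¹)⁻⁹) · ((d⁴)⁻⁹)    [power of a product]
= (((a³ · c⁴)⁻¹)⁹) · ((d⁴)⁻⁹)    [power of a power]
= ((a³ · c⁴)⁻⁹) · ((d⁴)⁻⁹)    [power of a power]
= (((a³)⁻⁹) · ((c⁴)⁻⁹)) · ((d⁴)⁻⁹)    [power of a product]
= (a⁻²⁷ · ((c⁴)⁻⁹)) · ((d⁴)⁻⁹)    [power of a power]
= (a⁻²⁷ · c⁻³⁶) · ((d⁴)⁻⁹)    [power of a power]
= (a⁻²⁷ · c⁻³⁶) · d⁻³⁶    [power of a power]
= a⁻²⁷·c⁻³⁶·d⁻³⁶    [rearrange]

a⁻²⁷·c⁻³⁶·d⁻³⁶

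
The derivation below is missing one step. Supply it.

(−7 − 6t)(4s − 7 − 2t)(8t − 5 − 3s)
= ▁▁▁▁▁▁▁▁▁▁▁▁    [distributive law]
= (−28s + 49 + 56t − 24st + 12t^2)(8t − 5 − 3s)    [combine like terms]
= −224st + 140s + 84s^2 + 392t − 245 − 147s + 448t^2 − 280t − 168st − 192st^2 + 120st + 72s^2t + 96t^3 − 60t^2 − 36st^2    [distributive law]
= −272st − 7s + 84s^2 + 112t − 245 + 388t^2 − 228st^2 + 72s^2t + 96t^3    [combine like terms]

By distributive law:

(−28s + 49 + 14t − 24st + 42t + 12t^2)(8t − 5 − 3s)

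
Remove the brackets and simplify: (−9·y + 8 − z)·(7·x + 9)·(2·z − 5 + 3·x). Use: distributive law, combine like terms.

−126·x·y·z + 72·x·y − 189·x^2·y − 162·y·z + 405·y + 120·x·z − 64·x + 168·x^2 + 189·z − 360 − 14·x·z^2 − 21·x^2·z − 18·z^2

(−9·y + 8 − z)·(7·x + 9)·(2·z − 5 + 3·x)
= (−63·x·y − 81·y + 56·x + 72 − 7·x·z − 9·z)·(2·z − 5 + 3·x)    [distributive law]
= −126·x·y·z + 315·x·y − 189·x^2·y − 162·y·z + 405·y − 243·x·y + 112·x·z − 280·x + 168·x^2 + 144·z − 360 + 216·x − 14·x·z^2 + 35·x·z − 21·x^2·z − 18·z^2 + 45·z − 27·x·z    [distributive law]
= −126·x·y·z + 72·x·y − 189·x^2·y − 162·y·z + 405·y + 120·x·z − 64·x + 168·x^2 + 189·z − 360 − 14·x·z^2 − 21·x^2·z − 18·z^2    [combine like terms]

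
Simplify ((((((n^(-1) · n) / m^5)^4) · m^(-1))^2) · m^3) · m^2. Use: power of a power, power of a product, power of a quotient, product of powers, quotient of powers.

m^(-37)

((((((n^(-1) · n) / m^5)^4) · m^(-1))^2) · m^3) · m^2
= ((((((n^(-1) · n) / m^5)^4)^2) · ((m^(-1))^2)) · m^3) · m^2    [power of a product]
= (((((n^(-1) · n) / m^5)^8) · ((m^(-1))^2)) · m^3) · m^2    [power of a power]
= (((((n^(-1) · n)^8) / ((m^5)^8)) · ((m^(-1))^2)) · m^3) · m^2    [power of a quotient]
= ((((((n^(-1))^8) · (n^8)) / ((m^5)^8)) · ((m^(-1))^2)) · m^3) · m^2    [power of a product]
= ((((n^(-8) · (n^8)) / ((m^5)^8)) · ((m^(-1))^2)) · m^3) · m^2    [power of a power]
= (((n^0 / ((m^5)^8)) · ((m^(-1))^2)) · m^3) · m^2    [product of powers]
= (((n^0 / m^40) · ((m^(-1))^2)) · m^3) · m^2    [power of a power]
= (((n^0 / m^40) · m^(-2)) · m^3) · m^2    [power of a power]
= m^(-37)    [quotient of powers; product of powers]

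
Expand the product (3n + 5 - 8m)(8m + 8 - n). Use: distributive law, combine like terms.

32mn + 19n - 3n^2 - 24m + 40 - 64m^2

(3n + 5 - 8m)(8m + 8 - n)
= 24mn + 24n - 3n^2 + 40m + 40 - 5n - 64m^2 - 64m + 8mn    [distributive law]
= 32mn + 19n - 3n^2 - 24m + 40 - 64m^2    [combine like terms]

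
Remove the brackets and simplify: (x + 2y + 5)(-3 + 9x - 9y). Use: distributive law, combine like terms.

42x + 9x^2 + 9xy - 51y - 18y^2 - 15

(x + 2y + 5)(-3 + 9x - 9y)
= -3x + 9x^2 - 9xy - 6y + 18xy - 18y^2 - 15 + 45x - 45y    [distributive law]
= 42x + 9x^2 + 9xy - 51y - 18y^2 - 15    [combine like terms]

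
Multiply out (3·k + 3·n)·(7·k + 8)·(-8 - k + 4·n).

-192·k^2 - 21·k^3 + 63·k^2·n - 192·k - 96·k·n + 84·k·n^2 - 192·n + 96·n^2

(3·k + 3·n)·(7·k + 8)·(-8 - k + 4·n)
= (21·k^2 + 24·k + 21·k·n + 24·n)·(-8 - k + 4·n)    [distributive law]
= -168·k^2 - 21·k^3 + 84·k^2·n - 192·k - 24·k^2 + 96·k·n - 168·k·n - 21·k^2·n + 84·k·n^2 - 192·n - 24·k·n + 96·n^2    [distributive law]
= -192·k^2 - 21·k^3 + 63·k^2·n - 192·k - 96·k·n + 84·k·n^2 - 192·n + 96·n^2    [combine like terms]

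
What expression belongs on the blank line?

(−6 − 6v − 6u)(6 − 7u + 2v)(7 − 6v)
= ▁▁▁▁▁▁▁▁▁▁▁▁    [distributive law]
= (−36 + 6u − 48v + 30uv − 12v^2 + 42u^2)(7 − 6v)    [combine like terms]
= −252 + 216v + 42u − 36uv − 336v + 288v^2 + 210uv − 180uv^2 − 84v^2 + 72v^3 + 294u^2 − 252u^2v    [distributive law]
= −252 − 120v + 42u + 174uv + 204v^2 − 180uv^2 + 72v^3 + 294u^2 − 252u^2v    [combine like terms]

By distributive law:

(−36 + 42u − 12v − 36v + 42uv − 12v^2 − 36u + 42u^2 − 12uv)(7 − 6v)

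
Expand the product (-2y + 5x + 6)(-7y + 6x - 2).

(-2y + 5x + 6)(-7y + 6x - 2)
= 14y^2 - 12xy + 4y - 35xy + 30x^2 - 10x - 42y + 36x - 12    [distributive law]
= 14y^2 - 47xy - 38y + 30x^2 + 26x - 12    [combine like terms]

14y^2 - 47xy - 38y + 30x^2 + 26x - 12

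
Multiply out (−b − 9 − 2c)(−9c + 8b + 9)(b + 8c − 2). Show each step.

(−b − 9 − 2c)(−9c + 8b + 9)(b + 8c − 2)
= (9bc − 8b^2 − 9b + 81c − 72b − 81 + 18c^2 − 16bc − 18c)(b + 8c − 2)    [distributive law]
= (−7bc − 8b^2 − 81b + 63c − 81 + 18c^2)(b + 8c − 2)    [combine like terms]
= −7b^2c − 56bc^2 + 14bc − 8b^3 − 64b^2c + 16b^2 − 81b^2 − 648bc + 162b + 63bc + 504c^2 − 126c − 81b − 648c + 162 + 18bc^2 + 144c^3 − 36c^2    [distributive law]
= −71b^2c − 38bc^2 − 571bc − 8b^3 − 65b^2 + 81b + 468c^2 − 774c + 162 + 144c^3    [combine like terms]

−71b^2c − 38bc^2 − 571bc − 8b^3 − 65b^2 + 81b + 468c^2 − 774c + 162 + 144c^3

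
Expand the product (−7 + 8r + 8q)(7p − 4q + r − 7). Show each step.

−49p − 28q − 63r + 49 + 56pr − 24qr + 8r^2 + 56pq − 32q^2

(−7 + 8r + 8q)(7p − 4q + r − 7)
= −49p + 28q − 7r + 49 + 56pr − 32qr + 8r^2 − 56r + 56pq − 32q^2 + 8qr − 56q    [distributive law]
= −49p − 28q − 63r + 49 + 56pr − 24qr + 8r^2 + 56pq − 32q^2    [combine like terms]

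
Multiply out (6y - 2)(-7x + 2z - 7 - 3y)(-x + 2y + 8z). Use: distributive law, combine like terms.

(6y - 2)(-7x + 2z - 7 - 3y)(-x + 2y + 8z)
= (-42xy + 12yz - 42y - 18y^2 + 14x - 4z + 14 + 6y)(-x + 2y + 8z)    [distributive law]
= (-42xy + 12yz - 36y - 18y^2 + 14x - 4z + 14)(-x + 2y + 8z)    [combine like terms]
= 42x^2y - 84xy^2 - 336xyz - 12xyz + 24y^2z + 96yz^2 + 36xy - 72y^2 - 288yz + 18xy^2 - 36y^3 - 144y^2z - 14x^2 + 28xy + 112xz + 4xz - 8yz - 32z^2 - 14x + 28y + 112z    [distributive law]
= 42x^2y - 66xy^2 - 348xyz - 120y^2z + 96yz^2 + 64xy - 72y^2 - 296yz - 36y^3 - 14x^2 + 116xz - 32z^2 - 14x + 28y + 112z    [combine like terms]

42x^2y - 66xy^2 - 348xyz - 120y^2z + 96yz^2 + 64xy - 72y^2 - 296yz - 36y^3 - 14x^2 + 116xz - 32z^2 - 14x + 28y + 112z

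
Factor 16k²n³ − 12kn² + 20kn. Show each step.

16k²n³ − 12kn² + 20kn
= 4(4k²n³ − 3kn² + 5kn)    [factor out 4]
= 4kn(4kn² − 3n + 5)    [factor out kn]

4kn(4kn² − 3n + 5)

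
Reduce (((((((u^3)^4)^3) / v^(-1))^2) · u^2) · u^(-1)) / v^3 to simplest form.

(((((((u^3)^4)^3) / v^(-1))^2) · u^2) · u^(-1)) / v^3
= (((((((u^3)^4)^3)^2) / ((v^(-1))^2)) · u^2) · u^(-1)) / v^3    [power of a quotient]
= ((((((u^3)^4)^6) / ((v^(-1))^2)) · u^2) · u^(-1)) / v^3    [power of a power]
= (((((u^3)^24) / ((v^(-1))^2)) · u^2) · u^(-1)) / v^3    [power of a power]
= (((u^72 / ((v^(-1))^2)) · u^2) · u^(-1)) / v^3    [power of a power]
= (((u^72 / v^(-2)) · u^2) · u^(-1)) / v^3    [power of a power]
= u^73v^(-1)    [quotient of powers; product of powers]

u^73v^(-1)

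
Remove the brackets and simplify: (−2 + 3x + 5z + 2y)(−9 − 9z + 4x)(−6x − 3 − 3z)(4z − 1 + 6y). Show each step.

(−2 + 3x + 5z + 2y)(−9 − 9z + 4x)(−6x − 3 − 3z)(4z − 1 + 6y)
= (18 + 18z − 8x − 27x − 27xz + 12x^2 − 45z − 45z^2 + 20xz − 18y − 18yz + 8xy)(−6x − 3 − 3z)(4z − 1 + 6y)    [distributive law]
= (18 − 27z − 35x − 7xz + 12x^2 − 45z^2 − 18y − 18yz + 8xy)(−6x − 3 − 3z)(4z − 1 + 6y)    [combine like terms]
= (−108x − 54 − 54z + 162xz + 81z + 81z^2 + 210x^2 + 105x + 105xz + 42x^2z + 21xz + 21xz^2 − 72x^3 − 36x^2 − 36x^2z + 270xz^2 + 135z^2 + 135z^3 + 108xy + 54y + 54yz + 108xyz + 54yz + 54yz^2 − 48x^2y − 24xy − 24xyz)(4z − 1 + 6y)    [distributive law]
= (−3x − 54 + 27z + 288xz + 216z^2 + 174x^2 + 6x^2z + 291xz^2 − 72x^3 + 135z^3 + 84xy + 54y + 108yz + 84xyz + 54yz^2 − 48x^2y)(4z − 1 + 6y)    [combine like terms]
= −12xz + 3x − 18xy − 216z + 54 − 324y + 108z^2 − 27z + 162yz + 1152xz^2 − 288xz + 1728xyz + 864z^3 − 216z^2 + 1296yz^2 + 696x^2z − 174x^2 + 1044x^2y + 24x^2z^2 − 6x^2z + 36x^2yz + 1164xz^3 − 291xz^2 + 1746xyz^2 − 288x^3z + 72x^3 − 432x^3y + 540z^4 − 135z^3 + 810yz^3 + 336xyz − 84xy + 504xy^2 + 216yz − 54y + 324y^2 + 432yz^2 − 108yz + 648y^2z + 336xyz^2 − 84xyz + 504xy^2z + 216yz^3 − 54yz^2 + 324y^2z^2 − 192x^2yz + 48x^2y − 288x^2y^2    [distributive law]
= −300xz + 3x − 102xy − 243z + 54 − 378y − 108z^2 + 270yz + 861xz^2 + 1980xyz + 729z^3 + 1674yz^2 + 690x^2z − 174x^2 + 1092x^2y + 24x^2z^2 − 156x^2yz + 1164xz^3 + 2082xyz^2 − 288x^3z + 72x^3 − 432x^3y + 540z^4 + 1026yz^3 + 504xy^2 + 324y^2 + 648y^2z + 504xy^2z + 324y^2z^2 − 288x^2y^2    [combine like terms]

−300xz + 3x − 102xy − 243z + 54 − 378y − 108z^2 + 270yz + 861xz^2 + 1980xyz + 729z^3 + 1674yz^2 + 690x^2z − 174x^2 + 1092x^2y + 24x^2z^2 − 156x^2yz + 1164xz^3 + 2082xyz^2 − 288x^3z + 72x^3 − 432x^3y + 540z^4 + 1026yz^3 + 504xy^2 + 324y^2 + 648y^2z + 504xy^2z + 324y^2z^2 − 288x^2y^2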